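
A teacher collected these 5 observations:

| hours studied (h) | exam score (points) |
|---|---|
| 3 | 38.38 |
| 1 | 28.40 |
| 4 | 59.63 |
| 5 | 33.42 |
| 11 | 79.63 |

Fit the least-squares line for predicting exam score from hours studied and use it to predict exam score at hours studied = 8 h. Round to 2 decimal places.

63.42

n = 5, Σx = 24, Σy = 239.46, Σxy = 1425.09, Σx² = 172
Sxx = Σx² − (Σx)²/n = 172 − 115.2 = 56.8
Sxy = Σxy − (Σx)(Σy)/n = 1425.09 − 1149.408 = 275.682
b = Sxy/Sxx = 275.682/56.8 = 4.853556
a = ȳ − b·x̄ = 47.892 − 4.853556·4.8 = 24.594930
ŷ(8) = a + b·8 = 24.594930 + 4.853556·8 = 63.423380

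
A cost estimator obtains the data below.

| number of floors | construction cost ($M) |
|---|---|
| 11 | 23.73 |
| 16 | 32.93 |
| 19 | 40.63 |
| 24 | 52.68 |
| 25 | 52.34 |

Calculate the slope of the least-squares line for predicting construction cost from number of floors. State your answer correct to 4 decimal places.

2.1553

n = 5, Σx = 95, Σy = 202.31, Σxy = 4132.7, Σx² = 1939
Sxx = Σx² − (Σx)²/n = 1939 − 1805 = 134
Sxy = Σxy − (Σx)(Σy)/n = 4132.7 − 3843.89 = 288.81
b = Sxy/Sxx = 288.81/134 = 2.155299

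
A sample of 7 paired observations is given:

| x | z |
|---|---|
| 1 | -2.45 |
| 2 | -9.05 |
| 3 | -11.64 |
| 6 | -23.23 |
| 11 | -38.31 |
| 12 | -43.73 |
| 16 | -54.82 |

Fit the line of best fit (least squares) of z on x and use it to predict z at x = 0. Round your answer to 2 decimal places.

-1.22

n = 7, Σx = 51, Σy = -183.23, Σxy = -2018.14, Σx² = 571
Sxx = Σx² − (Σx)²/n = 571 − 371.571429 = 199.428571
Sxy = Σxy − (Σx)(Σy)/n = -2018.14 − (-1334.961429) = -683.178571
b = Sxy/Sxx = -683.178571/199.428571 = -3.425681
a = ȳ − b·x̄ = -26.175714 − (-3.425681)·7.285714 = -1.217185
ŷ(0) = a + b·0 = -1.217185 + (-3.425681)·0 = -1.217185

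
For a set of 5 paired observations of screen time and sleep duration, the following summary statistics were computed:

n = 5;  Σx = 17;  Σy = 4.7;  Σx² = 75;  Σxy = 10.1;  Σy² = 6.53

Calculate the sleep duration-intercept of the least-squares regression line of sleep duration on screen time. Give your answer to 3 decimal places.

2.102

Sxx = Σx² − (Σx)²/n = 75 − 57.8 = 17.2
Sxy = Σxy − (Σx)(Σy)/n = 10.1 − 15.98 = -5.88
b = Sxy/Sxx = -5.88/17.2 = -0.341860
a = ȳ − b·x̄ = 0.94 − (-0.341860)·3.4 = 2.102326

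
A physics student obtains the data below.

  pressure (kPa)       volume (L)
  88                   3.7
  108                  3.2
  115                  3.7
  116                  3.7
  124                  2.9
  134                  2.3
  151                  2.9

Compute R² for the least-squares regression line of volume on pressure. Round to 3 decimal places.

n = 7, Σx = 836, Σy = 22.4, Σxy = 2631.6, Σx² = 102222, Σy² = 73.42
Sxx = Σx² − (Σx)²/n = 102222 − 99842.285714 = 2379.714286
Sxy = Σxy − (Σx)(Σy)/n = 2631.6 − 2675.2 = -43.6
Syy = Σy² − (Σy)²/n = 73.42 − 71.68 = 1.74
R² = Sxy²/(Sxx·Syy) = (-43.6)²/(2379.714286·1.74) = 0.459091

0.459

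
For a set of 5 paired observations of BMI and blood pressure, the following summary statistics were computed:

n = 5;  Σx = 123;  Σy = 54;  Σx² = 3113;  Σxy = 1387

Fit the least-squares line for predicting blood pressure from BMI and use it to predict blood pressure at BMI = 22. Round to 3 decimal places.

9.053

Sxx = Σx² − (Σx)²/n = 3113 − 3025.8 = 87.2
Sxy = Σxy − (Σx)(Σy)/n = 1387 − 1328.4 = 58.6
b = Sxy/Sxx = 58.6/87.2 = 0.672018
a = ȳ − b·x̄ = 10.8 − 0.672018·24.6 = -5.731651
ŷ(22) = a + b·22 = -5.731651 + 0.672018·22 = 9.052752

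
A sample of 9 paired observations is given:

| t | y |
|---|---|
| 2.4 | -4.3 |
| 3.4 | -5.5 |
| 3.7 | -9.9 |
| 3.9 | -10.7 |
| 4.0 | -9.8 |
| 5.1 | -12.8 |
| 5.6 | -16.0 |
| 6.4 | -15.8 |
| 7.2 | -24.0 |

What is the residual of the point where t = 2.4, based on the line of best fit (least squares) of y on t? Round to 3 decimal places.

-0.510

n = 9, Σx = 41.7, Σy = -108.8, Σxy = -575.38, Σx² = 212.39
Sxx = Σx² − (Σx)²/n = 212.39 − 193.21 = 19.18
Sxy = Σxy − (Σx)(Σy)/n = -575.38 − (-504.106667) = -71.273333
b = Sxy/Sxx = -71.273333/19.18 = -3.716024
a = ȳ − b·x̄ = -12.088889 − (-3.716024)·4.633333 = 5.128687
ŷ(2.4) = 5.128687 + (-3.716024)·2.4 = -3.789769
residual = y − ŷ = -4.3 − (-3.789769) = -0.510231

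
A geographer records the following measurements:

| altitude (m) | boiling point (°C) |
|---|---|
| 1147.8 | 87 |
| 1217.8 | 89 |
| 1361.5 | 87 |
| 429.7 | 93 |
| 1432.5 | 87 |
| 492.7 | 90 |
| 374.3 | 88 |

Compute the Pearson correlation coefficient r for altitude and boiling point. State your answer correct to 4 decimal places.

-0.6744

n = 7, Σx = 6456.3, Σy = 621, Σxy = 568564.3, Σx² = 7273716.05, Σy² = 55121
Sxx = Σx² − (Σx)²/n = 7273716.05 − 5954829.955714 = 1318886.094286
Sxy = Σxy − (Σx)(Σy)/n = 568564.3 − 572766.042857 = -4201.742857
Syy = Σy² − (Σy)²/n = 55121 − 55091.571429 = 29.428571
r = Sxy/√(Sxx·Syy) = -4201.742857/√(38812933.631837) = -4201.742857/6230.002699 = -0.674437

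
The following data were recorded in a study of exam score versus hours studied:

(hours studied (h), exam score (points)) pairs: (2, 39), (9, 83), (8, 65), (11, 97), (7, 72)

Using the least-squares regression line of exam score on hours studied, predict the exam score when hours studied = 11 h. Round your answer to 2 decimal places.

n = 5, Σx = 37, Σy = 356, Σxy = 2916, Σx² = 319
Sxx = Σx² − (Σx)²/n = 319 − 273.8 = 45.2
Sxy = Σxy − (Σx)(Σy)/n = 2916 − 2634.4 = 281.6
b = Sxy/Sxx = 281.6/45.2 = 6.230088
a = ȳ − b·x̄ = 71.2 − 6.230088·7.4 = 25.097345
ŷ(11) = a + b·11 = 25.097345 + 6.230088·11 = 93.628319

93.63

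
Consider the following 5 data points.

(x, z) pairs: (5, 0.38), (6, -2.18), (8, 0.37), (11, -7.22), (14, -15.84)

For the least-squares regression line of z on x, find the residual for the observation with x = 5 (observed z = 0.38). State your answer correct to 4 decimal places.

n = 5, Σx = 44, Σy = -24.49, Σxy = -309.4, Σx² = 442
Sxx = Σx² − (Σx)²/n = 442 − 387.2 = 54.8
Sxy = Σxy − (Σx)(Σy)/n = -309.4 − (-215.512) = -93.888
b = Sxy/Sxx = -93.888/54.8 = -1.713285
a = ȳ − b·x̄ = -4.898 − (-1.713285)·8.8 = 10.178905
ŷ(5) = 10.178905 + (-1.713285)·5 = 1.612482
residual = y − ŷ = 0.38 − 1.612482 = -1.232482

-1.2325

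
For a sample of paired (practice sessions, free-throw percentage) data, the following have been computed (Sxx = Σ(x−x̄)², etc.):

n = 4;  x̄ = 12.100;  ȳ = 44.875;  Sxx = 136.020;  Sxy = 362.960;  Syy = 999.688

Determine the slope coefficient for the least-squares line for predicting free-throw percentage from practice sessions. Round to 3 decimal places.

b = Sxy/Sxx = 362.96/136.02 = 2.668431

2.668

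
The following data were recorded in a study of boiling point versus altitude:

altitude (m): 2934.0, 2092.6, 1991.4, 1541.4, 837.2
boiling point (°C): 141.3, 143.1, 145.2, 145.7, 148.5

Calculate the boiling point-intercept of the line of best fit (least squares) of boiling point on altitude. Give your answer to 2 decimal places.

n = 5, Σx = 9396.6, Σy = 723.8, Σxy = 1352082.72, Σx² = 20029822.52
Sxx = Σx² − (Σx)²/n = 20029822.52 − 17659218.312 = 2370604.208
Sxy = Σxy − (Σx)(Σy)/n = 1352082.72 − 1360251.816 = -8169.096
b = Sxy/Sxx = -8169.096/2370604.208 = -0.003446
a = ȳ − b·x̄ = 144.76 − (-0.003446)·1879.32 = 151.236132

151.24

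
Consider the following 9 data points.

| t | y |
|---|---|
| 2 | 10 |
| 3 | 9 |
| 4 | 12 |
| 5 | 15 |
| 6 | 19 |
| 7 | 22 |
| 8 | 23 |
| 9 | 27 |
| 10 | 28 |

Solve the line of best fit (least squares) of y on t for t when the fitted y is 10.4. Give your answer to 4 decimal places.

n = 9, Σx = 54, Σy = 165, Σxy = 1145, Σx² = 384
Sxx = Σx² − (Σx)²/n = 384 − 324 = 60
Sxy = Σxy − (Σx)(Σy)/n = 1145 − 990 = 155
b = Sxy/Sxx = 155/60 = 2.583333
a = ȳ − b·x̄ = 18.333333 − 2.583333·6 = 2.833333
Set a + b·x = 10.4: x = (10.4 − 2.833333) / 2.583333 = 2.929032

2.9290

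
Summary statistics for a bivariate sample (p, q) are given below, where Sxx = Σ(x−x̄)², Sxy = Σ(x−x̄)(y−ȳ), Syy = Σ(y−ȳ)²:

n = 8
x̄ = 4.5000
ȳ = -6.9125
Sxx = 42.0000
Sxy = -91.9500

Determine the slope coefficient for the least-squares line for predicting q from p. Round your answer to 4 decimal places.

-2.1893

b = Sxy/Sxx = -91.95/42 = -2.189286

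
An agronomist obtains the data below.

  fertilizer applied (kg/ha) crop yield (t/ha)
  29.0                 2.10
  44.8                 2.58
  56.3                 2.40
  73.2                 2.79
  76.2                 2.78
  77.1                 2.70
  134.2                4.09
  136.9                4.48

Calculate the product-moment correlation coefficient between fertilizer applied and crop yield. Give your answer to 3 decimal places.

0.969

n = 8, Σx = 627.7, Σy = 23.92, Σxy = 2098.028, Σx² = 59878.07, Σy² = 76.4274
Sxx = Σx² − (Σx)²/n = 59878.07 − 49250.91125 = 10627.15875
Sxy = Σxy − (Σx)(Σy)/n = 2098.028 − 1876.823 = 221.205
Syy = Σy² − (Σy)²/n = 76.4274 − 71.5208 = 4.9066
r = Sxy/√(Sxx·Syy) = 221.205/√(52143.217123) = 221.205/228.348893 = 0.968715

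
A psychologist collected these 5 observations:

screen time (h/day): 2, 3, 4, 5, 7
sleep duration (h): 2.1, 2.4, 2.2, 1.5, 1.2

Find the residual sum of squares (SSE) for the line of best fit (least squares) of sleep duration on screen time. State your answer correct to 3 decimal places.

0.256

n = 5, Σx = 21, Σy = 9.4, Σxy = 36.1, Σx² = 103, Σy² = 18.7
Sxx = Σx² − (Σx)²/n = 103 − 88.2 = 14.8
Sxy = Σxy − (Σx)(Σy)/n = 36.1 − 39.48 = -3.38
Syy = Σy² − (Σy)²/n = 18.7 − 17.672 = 1.028
b = Sxy/Sxx = -3.38/14.8 = -0.228378
SSE = Syy − b·Sxy = 1.028 − (-0.228378)·(-3.38) = 0.256081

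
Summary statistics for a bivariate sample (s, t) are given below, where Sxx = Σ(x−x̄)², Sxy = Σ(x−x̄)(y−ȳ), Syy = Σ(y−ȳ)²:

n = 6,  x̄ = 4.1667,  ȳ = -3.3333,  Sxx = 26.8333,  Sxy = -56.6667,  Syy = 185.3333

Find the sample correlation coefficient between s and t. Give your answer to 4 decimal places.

r = Sxy/√(Sxx·Syy) = -56.6667/√(4973.104039) = -56.6667/70.520239 = -0.803552

-0.8036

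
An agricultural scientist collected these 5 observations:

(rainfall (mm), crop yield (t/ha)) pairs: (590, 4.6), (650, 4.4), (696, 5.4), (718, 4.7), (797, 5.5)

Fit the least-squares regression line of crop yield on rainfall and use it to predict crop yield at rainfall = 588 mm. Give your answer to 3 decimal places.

n = 5, Σx = 3451, Σy = 24.6, Σxy = 17090.5, Σx² = 2405749
Sxx = Σx² − (Σx)²/n = 2405749 − 2381880.2 = 23868.8
Sxy = Σxy − (Σx)(Σy)/n = 17090.5 − 16978.92 = 111.58
b = Sxy/Sxx = 111.58/23868.8 = 0.004675
a = ȳ − b·x̄ = 4.92 − 0.004675·690.2 = 1.693507
ŷ(588) = a + b·588 = 1.693507 + 0.004675·588 = 4.442243

4.442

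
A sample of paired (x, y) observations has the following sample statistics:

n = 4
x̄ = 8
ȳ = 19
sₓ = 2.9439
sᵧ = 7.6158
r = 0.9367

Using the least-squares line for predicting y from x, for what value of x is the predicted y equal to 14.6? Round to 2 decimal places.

b = r · sᵧ/sₓ = 0.9367 · 7.6158/2.9439 = 2.423221
a = ȳ − b·x̄ = 19 − 2.423221·8 = -0.385767
Set a + b·x = 14.6: x = (14.6 − (-0.385767)) / 2.423221 = 6.184235

6.18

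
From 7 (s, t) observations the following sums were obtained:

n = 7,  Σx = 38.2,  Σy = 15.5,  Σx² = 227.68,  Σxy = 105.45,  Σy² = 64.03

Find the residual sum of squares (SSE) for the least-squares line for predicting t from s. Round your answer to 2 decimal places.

Sxx = Σx² − (Σx)²/n = 227.68 − 208.462857 = 19.217143
Sxy = Σxy − (Σx)(Σy)/n = 105.45 − 84.585714 = 20.864286
Syy = Σy² − (Σy)²/n = 64.03 − 34.321429 = 29.708571
b = Sxy/Sxx = 20.864286/19.217143 = 1.085712
SSE = Syy − b·Sxy = 29.708571 − 1.085712·20.864286 = 7.055963

7.06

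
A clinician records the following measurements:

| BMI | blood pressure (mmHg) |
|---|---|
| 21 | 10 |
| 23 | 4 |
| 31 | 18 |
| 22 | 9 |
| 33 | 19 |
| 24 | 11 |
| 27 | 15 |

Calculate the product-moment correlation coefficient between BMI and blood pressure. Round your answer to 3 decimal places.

0.877

n = 7, Σx = 181, Σy = 86, Σxy = 2354, Σx² = 4809, Σy² = 1228
Sxx = Σx² − (Σx)²/n = 4809 − 4680.142857 = 128.857143
Sxy = Σxy − (Σx)(Σy)/n = 2354 − 2223.714286 = 130.285714
Syy = Σy² − (Σy)²/n = 1228 − 1056.571429 = 171.428571
r = Sxy/√(Sxx·Syy) = 130.285714/√(22089.795918) = 130.285714/148.626363 = 0.876599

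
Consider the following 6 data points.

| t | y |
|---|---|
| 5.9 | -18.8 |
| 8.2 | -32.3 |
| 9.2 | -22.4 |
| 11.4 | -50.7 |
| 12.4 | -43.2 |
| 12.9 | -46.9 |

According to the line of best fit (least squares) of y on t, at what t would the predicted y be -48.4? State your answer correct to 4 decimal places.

12.9645

n = 6, Σx = 60, Σy = -214.3, Σxy = -2300.53, Σx² = 636.82
Sxx = Σx² − (Σx)²/n = 636.82 − 600 = 36.82
Sxy = Σxy − (Σx)(Σy)/n = -2300.53 − (-2143) = -157.53
b = Sxy/Sxx = -157.53/36.82 = -4.278381
a = ȳ − b·x̄ = -35.716667 − (-4.278381)·10 = 7.067146
Set a + b·x = -48.4: x = (-48.4 − 7.067146) / (-4.278381) = 12.964517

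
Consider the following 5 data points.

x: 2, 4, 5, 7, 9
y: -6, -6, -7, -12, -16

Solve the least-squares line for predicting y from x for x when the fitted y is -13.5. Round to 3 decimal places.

8.049

n = 5, Σx = 27, Σy = -47, Σxy = -299, Σx² = 175
Sxx = Σx² − (Σx)²/n = 175 − 145.8 = 29.2
Sxy = Σxy − (Σx)(Σy)/n = -299 − (-253.8) = -45.2
b = Sxy/Sxx = -45.2/29.2 = -1.547945
a = ȳ − b·x̄ = -9.4 − (-1.547945)·5.4 = -1.041096
Set a + b·x = -13.5: x = (-13.5 − (-1.041096)) / (-1.547945) = 8.048673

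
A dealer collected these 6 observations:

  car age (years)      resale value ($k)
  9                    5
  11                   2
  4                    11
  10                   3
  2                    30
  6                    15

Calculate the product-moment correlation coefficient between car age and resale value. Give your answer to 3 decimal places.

-0.905

n = 6, Σx = 42, Σy = 66, Σxy = 291, Σx² = 358, Σy² = 1284
Sxx = Σx² − (Σx)²/n = 358 − 294 = 64
Sxy = Σxy − (Σx)(Σy)/n = 291 − 462 = -171
Syy = Σy² − (Σy)²/n = 1284 − 726 = 558
r = Sxy/√(Sxx·Syy) = -171/√(35712) = -171/188.976189 = -0.904876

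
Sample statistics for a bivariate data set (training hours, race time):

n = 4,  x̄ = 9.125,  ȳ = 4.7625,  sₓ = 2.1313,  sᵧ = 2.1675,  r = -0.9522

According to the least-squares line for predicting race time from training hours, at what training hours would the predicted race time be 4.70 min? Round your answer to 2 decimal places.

9.19

b = r · sᵧ/sₓ = -0.9522 · 2.1675/2.1313 = -0.968373
a = ȳ − b·x̄ = 4.7625 − (-0.968373)·9.125 = 13.598904
Set a + b·x = 4.70: x = (4.70 − 13.598904) / (-0.968373) = 9.189541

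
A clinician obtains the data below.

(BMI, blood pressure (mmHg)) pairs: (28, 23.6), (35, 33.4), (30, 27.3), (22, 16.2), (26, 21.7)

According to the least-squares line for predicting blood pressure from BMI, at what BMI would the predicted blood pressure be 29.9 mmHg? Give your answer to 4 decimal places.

32.3074

n = 5, Σx = 141, Σy = 122.2, Σxy = 3569.4, Σx² = 4069
Sxx = Σx² − (Σx)²/n = 4069 − 3976.2 = 92.8
Sxy = Σxy − (Σx)(Σy)/n = 3569.4 − 3446.04 = 123.36
b = Sxy/Sxx = 123.36/92.8 = 1.329310
a = ȳ − b·x̄ = 24.44 − 1.329310·28.2 = -13.046552
Set a + b·x = 29.9: x = (29.9 − (-13.046552)) / 1.329310 = 32.307393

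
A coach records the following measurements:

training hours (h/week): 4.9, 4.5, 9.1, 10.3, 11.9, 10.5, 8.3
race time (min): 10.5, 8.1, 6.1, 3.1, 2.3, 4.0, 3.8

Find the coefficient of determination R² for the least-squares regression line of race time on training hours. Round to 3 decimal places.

n = 7, Σx = 59.5, Σy = 37.9, Σxy = 276.25, Σx² = 553.91, Σy² = 258.41
Sxx = Σx² − (Σx)²/n = 553.91 − 505.75 = 48.16
Sxy = Σxy − (Σx)(Σy)/n = 276.25 − 322.15 = -45.9
Syy = Σy² − (Σy)²/n = 258.41 − 205.201429 = 53.208571
R² = Sxy²/(Sxx·Syy) = (-45.9)²/(48.16·53.208571) = 0.822162

0.822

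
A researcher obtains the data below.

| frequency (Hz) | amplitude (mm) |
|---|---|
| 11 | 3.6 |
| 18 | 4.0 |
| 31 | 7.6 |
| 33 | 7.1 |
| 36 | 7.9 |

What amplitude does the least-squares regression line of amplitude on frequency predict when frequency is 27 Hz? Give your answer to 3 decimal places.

n = 5, Σx = 129, Σy = 30.2, Σxy = 865.9, Σx² = 3791
Sxx = Σx² − (Σx)²/n = 3791 − 3328.2 = 462.8
Sxy = Σxy − (Σx)(Σy)/n = 865.9 − 779.16 = 86.74
b = Sxy/Sxx = 86.74/462.8 = 0.187424
a = ȳ − b·x̄ = 6.04 − 0.187424·25.8 = 1.204451
ŷ(27) = a + b·27 = 1.204451 + 0.187424·27 = 6.264909

6.265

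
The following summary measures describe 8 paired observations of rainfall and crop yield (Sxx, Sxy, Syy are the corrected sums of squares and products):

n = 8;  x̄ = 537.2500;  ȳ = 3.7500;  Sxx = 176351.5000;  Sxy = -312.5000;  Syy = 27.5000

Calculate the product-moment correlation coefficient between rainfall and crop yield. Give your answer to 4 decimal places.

-0.1419

r = Sxy/√(Sxx·Syy) = -312.5/√(4849666.25) = -312.5/2202.195779 = -0.141904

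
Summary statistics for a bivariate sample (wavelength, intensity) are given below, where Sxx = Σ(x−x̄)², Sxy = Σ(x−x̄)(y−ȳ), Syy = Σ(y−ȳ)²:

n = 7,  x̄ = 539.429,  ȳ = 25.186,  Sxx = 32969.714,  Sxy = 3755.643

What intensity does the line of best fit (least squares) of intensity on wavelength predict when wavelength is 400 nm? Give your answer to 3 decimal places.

b = Sxy/Sxx = 3755.643/32969.714 = 0.113912
a = ȳ − b·x̄ = 25.186 − 0.113912·539.429 = -36.261386
ŷ(400) = a + b·400 = -36.261386 + 0.113912·400 = 9.303377

9.303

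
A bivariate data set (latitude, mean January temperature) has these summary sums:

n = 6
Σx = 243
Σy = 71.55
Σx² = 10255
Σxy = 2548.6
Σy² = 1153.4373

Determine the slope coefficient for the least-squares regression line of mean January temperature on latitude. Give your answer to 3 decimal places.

-0.844

Sxx = Σx² − (Σx)²/n = 10255 − 9841.5 = 413.5
Sxy = Σxy − (Σx)(Σy)/n = 2548.6 − 2897.775 = -349.175
b = Sxy/Sxx = -349.175/413.5 = -0.844438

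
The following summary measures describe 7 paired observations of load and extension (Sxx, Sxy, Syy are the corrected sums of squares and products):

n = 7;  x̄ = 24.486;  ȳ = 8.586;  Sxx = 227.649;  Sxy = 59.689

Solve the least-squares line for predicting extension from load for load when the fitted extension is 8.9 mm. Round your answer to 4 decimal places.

25.6836

b = Sxy/Sxx = 59.689/227.649 = 0.262198
a = ȳ − b·x̄ = 8.586 − 0.262198·24.486 = 2.165832
Set a + b·x = 8.9: x = (8.9 − 2.165832) / 0.262198 = 25.683571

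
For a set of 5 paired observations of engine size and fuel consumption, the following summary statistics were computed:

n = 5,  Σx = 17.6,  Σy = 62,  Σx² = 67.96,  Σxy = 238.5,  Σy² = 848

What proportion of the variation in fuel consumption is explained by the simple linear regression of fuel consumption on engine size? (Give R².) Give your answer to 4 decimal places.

0.8626

Sxx = Σx² − (Σx)²/n = 67.96 − 61.952 = 6.008
Sxy = Σxy − (Σx)(Σy)/n = 238.5 − 218.24 = 20.26
Syy = Σy² − (Σy)²/n = 848 − 768.8 = 79.2
R² = Sxy²/(Sxx·Syy) = (20.26)²/(6.008·79.2) = 0.862628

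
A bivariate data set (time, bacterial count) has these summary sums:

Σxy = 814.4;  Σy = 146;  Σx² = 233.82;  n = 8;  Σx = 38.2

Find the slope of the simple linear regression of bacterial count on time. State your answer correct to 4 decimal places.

2.2805

Sxx = Σx² − (Σx)²/n = 233.82 − 182.405 = 51.415
Sxy = Σxy − (Σx)(Σy)/n = 814.4 − 697.15 = 117.25
b = Sxy/Sxx = 117.25/51.415 = 2.280463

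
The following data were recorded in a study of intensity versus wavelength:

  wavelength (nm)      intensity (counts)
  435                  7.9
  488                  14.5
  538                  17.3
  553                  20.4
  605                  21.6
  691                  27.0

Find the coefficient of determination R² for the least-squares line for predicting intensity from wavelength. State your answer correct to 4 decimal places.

n = 6, Σx = 3310, Σy = 108.7, Σxy = 62826.1, Σx² = 1866128, Σy² = 2183.67
Sxx = Σx² − (Σx)²/n = 1866128 − 1826016.666667 = 40111.333333
Sxy = Σxy − (Σx)(Σy)/n = 62826.1 − 59966.166667 = 2859.933333
Syy = Σy² − (Σy)²/n = 2183.67 − 1969.281667 = 214.388333
R² = Sxy²/(Sxx·Syy) = (2859.933333)²/(40111.333333·214.388333) = 0.951138

0.9511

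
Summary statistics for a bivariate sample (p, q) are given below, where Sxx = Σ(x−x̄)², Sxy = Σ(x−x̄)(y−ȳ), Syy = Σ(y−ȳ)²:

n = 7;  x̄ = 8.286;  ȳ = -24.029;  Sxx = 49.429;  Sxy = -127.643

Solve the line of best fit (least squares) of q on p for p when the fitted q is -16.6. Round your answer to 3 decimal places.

b = Sxy/Sxx = -127.643/49.429 = -2.582350
a = ȳ − b·x̄ = -24.029 − (-2.582350)·8.286 = -2.631644
Set a + b·x = -16.6: x = (-16.6 − (-2.631644)) / (-2.582350) = 5.409164

5.409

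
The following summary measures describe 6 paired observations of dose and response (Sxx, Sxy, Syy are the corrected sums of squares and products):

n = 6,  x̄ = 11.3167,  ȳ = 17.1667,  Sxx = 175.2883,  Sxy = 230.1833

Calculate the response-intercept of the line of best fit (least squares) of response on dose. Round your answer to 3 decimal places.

b = Sxy/Sxx = 230.1833/175.2883 = 1.313170
a = ȳ − b·x̄ = 17.1667 − 1.313170·11.3167 = 2.305951

2.306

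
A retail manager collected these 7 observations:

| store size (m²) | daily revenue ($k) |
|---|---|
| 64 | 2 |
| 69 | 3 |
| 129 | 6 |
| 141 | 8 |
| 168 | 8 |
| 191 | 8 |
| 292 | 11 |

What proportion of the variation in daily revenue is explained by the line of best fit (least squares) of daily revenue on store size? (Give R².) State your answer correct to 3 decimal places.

0.889

n = 7, Σx = 1054, Σy = 46, Σxy = 8321, Σx² = 195348, Σy² = 362
Sxx = Σx² − (Σx)²/n = 195348 − 158702.285714 = 36645.714286
Sxy = Σxy − (Σx)(Σy)/n = 8321 − 6926.285714 = 1394.714286
Syy = Σy² − (Σy)²/n = 362 − 302.285714 = 59.714286
R² = Sxy²/(Sxx·Syy) = (1394.714286)²/(36645.714286·59.714286) = 0.888933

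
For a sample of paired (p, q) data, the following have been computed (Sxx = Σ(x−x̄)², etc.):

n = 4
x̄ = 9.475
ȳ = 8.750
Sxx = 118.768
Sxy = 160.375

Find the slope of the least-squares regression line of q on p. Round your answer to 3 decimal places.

1.350

b = Sxy/Sxx = 160.375/118.768 = 1.350322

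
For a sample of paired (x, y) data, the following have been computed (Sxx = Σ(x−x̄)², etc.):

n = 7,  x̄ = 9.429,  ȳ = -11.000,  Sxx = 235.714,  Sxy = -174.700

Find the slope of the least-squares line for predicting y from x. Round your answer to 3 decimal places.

b = Sxy/Sxx = -174.7/235.714 = -0.741152

-0.741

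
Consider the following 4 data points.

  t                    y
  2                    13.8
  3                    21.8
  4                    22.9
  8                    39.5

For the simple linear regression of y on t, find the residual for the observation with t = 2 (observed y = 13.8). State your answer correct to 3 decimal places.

n = 4, Σx = 17, Σy = 98, Σxy = 500.6, Σx² = 93
Sxx = Σx² − (Σx)²/n = 93 − 72.25 = 20.75
Sxy = Σxy − (Σx)(Σy)/n = 500.6 − 416.5 = 84.1
b = Sxy/Sxx = 84.1/20.75 = 4.053012
a = ȳ − b·x̄ = 24.5 − 4.053012·4.25 = 7.274699
ŷ(2) = 7.274699 + 4.053012·2 = 15.380723
residual = y − ŷ = 13.8 − 15.380723 = -1.580723

-1.581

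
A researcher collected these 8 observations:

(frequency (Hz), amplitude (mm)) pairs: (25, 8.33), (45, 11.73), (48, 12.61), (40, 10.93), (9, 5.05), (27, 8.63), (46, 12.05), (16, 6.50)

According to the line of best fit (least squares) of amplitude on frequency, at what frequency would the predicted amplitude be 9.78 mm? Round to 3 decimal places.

33.611

n = 8, Σx = 256, Σy = 75.83, Σxy = 2715.34, Σx² = 9736
Sxx = Σx² − (Σx)²/n = 9736 − 8192 = 1544
Sxy = Σxy − (Σx)(Σy)/n = 2715.34 − 2426.56 = 288.78
b = Sxy/Sxx = 288.78/1544 = 0.187034
a = ȳ − b·x̄ = 9.47875 − 0.187034·32 = 3.493672
Set a + b·x = 9.78: x = (9.78 − 3.493672) / 0.187034 = 33.610672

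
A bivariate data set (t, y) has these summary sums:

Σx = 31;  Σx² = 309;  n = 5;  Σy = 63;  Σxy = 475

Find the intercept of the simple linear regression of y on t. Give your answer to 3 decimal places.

8.120

Sxx = Σx² − (Σx)²/n = 309 − 192.2 = 116.8
Sxy = Σxy − (Σx)(Σy)/n = 475 − 390.6 = 84.4
b = Sxy/Sxx = 84.4/116.8 = 0.722603
a = ȳ − b·x̄ = 12.6 − 0.722603·6.2 = 8.119863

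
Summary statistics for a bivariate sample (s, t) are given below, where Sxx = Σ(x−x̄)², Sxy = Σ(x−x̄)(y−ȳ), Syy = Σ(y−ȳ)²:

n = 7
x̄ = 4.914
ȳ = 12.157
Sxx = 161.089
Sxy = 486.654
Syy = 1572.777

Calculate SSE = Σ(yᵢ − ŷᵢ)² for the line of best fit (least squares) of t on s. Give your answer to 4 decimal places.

102.5828

b = Sxy/Sxx = 486.654/161.089 = 3.021026
SSE = Syy − b·Sxy = 1572.777 − 3.021026·486.654 = 102.582786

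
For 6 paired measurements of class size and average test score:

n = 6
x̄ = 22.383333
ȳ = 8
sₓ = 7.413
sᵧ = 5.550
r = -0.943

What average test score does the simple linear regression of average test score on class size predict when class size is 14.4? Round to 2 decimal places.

b = r · sᵧ/sₓ = -0.943 · 5.55/7.413 = -0.706010
a = ȳ − b·x̄ = 8 − (-0.706010)·22.383333 = 23.802850
ŷ(14.4) = a + b·14.4 = 23.802850 + (-0.706010)·14.4 = 13.636311

13.64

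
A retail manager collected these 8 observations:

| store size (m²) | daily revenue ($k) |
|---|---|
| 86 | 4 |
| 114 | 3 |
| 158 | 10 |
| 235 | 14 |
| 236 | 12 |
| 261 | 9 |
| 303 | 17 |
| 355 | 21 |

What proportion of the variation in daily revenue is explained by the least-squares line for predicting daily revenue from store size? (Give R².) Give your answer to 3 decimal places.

n = 8, Σx = 1748, Σy = 90, Σxy = 23343, Σx² = 442232, Σy² = 1276
Sxx = Σx² − (Σx)²/n = 442232 − 381938 = 60294
Sxy = Σxy − (Σx)(Σy)/n = 23343 − 19665 = 3678
Syy = Σy² − (Σy)²/n = 1276 − 1012.5 = 263.5
R² = Sxy²/(Sxx·Syy) = (3678)²/(60294·263.5) = 0.851469

0.851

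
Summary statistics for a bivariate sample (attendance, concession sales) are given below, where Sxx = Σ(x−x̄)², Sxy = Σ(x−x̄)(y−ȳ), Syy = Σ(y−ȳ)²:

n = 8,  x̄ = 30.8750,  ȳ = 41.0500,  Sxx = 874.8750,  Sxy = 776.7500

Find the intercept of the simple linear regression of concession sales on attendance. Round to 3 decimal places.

13.638

b = Sxy/Sxx = 776.75/874.875 = 0.887841
a = ȳ − b·x̄ = 41.05 − 0.887841·30.875 = 13.637905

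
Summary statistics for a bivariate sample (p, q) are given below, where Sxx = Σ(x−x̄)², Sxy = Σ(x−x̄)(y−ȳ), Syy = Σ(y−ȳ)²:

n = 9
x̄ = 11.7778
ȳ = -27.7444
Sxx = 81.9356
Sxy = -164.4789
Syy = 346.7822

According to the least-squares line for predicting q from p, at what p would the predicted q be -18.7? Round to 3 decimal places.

7.272

b = Sxy/Sxx = -164.4789/81.9356 = -2.007417
a = ȳ − b·x̄ = -27.7444 − (-2.007417)·11.7778 = -4.101446
Set a + b·x = -18.7: x = (-18.7 − (-4.101446)) / (-2.007417) = 7.272308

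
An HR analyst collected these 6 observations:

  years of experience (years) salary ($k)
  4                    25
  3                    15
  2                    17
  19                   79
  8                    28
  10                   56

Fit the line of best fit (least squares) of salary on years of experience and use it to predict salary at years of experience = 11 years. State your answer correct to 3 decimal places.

n = 6, Σx = 46, Σy = 220, Σxy = 2464, Σx² = 554
Sxx = Σx² − (Σx)²/n = 554 − 352.666667 = 201.333333
Sxy = Σxy − (Σx)(Σy)/n = 2464 − 1686.666667 = 777.333333
b = Sxy/Sxx = 777.333333/201.333333 = 3.860927
a = ȳ − b·x̄ = 36.666667 − 3.860927·7.666667 = 7.066225
ŷ(11) = a + b·11 = 7.066225 + 3.860927·11 = 49.536424

49.536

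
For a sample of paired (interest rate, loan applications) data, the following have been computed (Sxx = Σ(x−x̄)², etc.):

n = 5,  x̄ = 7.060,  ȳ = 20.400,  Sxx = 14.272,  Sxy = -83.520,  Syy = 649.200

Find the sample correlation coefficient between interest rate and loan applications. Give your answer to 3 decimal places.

r = Sxy/√(Sxx·Syy) = -83.52/√(9265.3824) = -83.52/96.256856 = -0.867678

-0.868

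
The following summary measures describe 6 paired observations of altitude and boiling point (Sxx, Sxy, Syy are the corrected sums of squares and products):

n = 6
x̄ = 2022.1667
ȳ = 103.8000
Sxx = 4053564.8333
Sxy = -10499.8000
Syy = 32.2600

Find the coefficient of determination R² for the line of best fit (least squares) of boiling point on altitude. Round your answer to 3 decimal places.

R² = Sxy²/(Sxx·Syy) = (-10499.8)²/(4053564.8333·32.26) = 0.843064

0.843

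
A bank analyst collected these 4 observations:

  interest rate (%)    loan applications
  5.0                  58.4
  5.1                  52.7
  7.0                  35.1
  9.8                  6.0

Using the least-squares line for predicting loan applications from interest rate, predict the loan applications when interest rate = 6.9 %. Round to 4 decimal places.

36.2214

n = 4, Σx = 26.9, Σy = 152.2, Σxy = 865.27, Σx² = 196.05
Sxx = Σx² − (Σx)²/n = 196.05 − 180.9025 = 15.1475
Sxy = Σxy − (Σx)(Σy)/n = 865.27 − 1023.545 = -158.275
b = Sxy/Sxx = -158.275/15.1475 = -10.448919
a = ȳ − b·x̄ = 38.05 − (-10.448919)·6.725 = 108.318980
ŷ(6.9) = a + b·6.9 = 108.318980 + (-10.448919)·6.9 = 36.221439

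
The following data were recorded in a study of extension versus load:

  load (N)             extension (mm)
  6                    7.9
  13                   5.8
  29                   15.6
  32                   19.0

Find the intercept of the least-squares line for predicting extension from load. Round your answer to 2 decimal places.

2.83

n = 4, Σx = 80, Σy = 48.3, Σxy = 1183.2, Σx² = 2070
Sxx = Σx² − (Σx)²/n = 2070 − 1600 = 470
Sxy = Σxy − (Σx)(Σy)/n = 1183.2 − 966 = 217.2
b = Sxy/Sxx = 217.2/470 = 0.462128
a = ȳ − b·x̄ = 12.075 − 0.462128·20 = 2.832447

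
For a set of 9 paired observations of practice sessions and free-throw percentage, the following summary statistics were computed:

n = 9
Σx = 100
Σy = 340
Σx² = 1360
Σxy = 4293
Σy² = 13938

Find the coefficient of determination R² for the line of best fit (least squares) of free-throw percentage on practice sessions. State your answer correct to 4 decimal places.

0.9753

Sxx = Σx² − (Σx)²/n = 1360 − 1111.111111 = 248.888889
Sxy = Σxy − (Σx)(Σy)/n = 4293 − 3777.777778 = 515.222222
Syy = Σy² − (Σy)²/n = 13938 − 12844.444444 = 1093.555556
R² = Sxy²/(Sxx·Syy) = (515.222222)²/(248.888889·1093.555556) = 0.975310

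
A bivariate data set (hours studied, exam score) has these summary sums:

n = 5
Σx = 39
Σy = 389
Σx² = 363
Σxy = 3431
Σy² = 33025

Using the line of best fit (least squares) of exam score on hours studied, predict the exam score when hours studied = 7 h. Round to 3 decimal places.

Sxx = Σx² − (Σx)²/n = 363 − 304.2 = 58.8
Sxy = Σxy − (Σx)(Σy)/n = 3431 − 3034.2 = 396.8
b = Sxy/Sxx = 396.8/58.8 = 6.748299
a = ȳ − b·x̄ = 77.8 − 6.748299·7.8 = 25.163265
ŷ(7) = a + b·7 = 25.163265 + 6.748299·7 = 72.401361

72.401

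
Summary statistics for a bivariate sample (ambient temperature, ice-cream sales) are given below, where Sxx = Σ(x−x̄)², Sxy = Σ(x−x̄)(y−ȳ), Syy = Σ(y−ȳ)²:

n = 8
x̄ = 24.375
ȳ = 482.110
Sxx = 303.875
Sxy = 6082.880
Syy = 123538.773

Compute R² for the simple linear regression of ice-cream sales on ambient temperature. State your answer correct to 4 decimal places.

R² = Sxy²/(Sxx·Syy) = (6082.88)²/(303.875·123538.773) = 0.985644

0.9856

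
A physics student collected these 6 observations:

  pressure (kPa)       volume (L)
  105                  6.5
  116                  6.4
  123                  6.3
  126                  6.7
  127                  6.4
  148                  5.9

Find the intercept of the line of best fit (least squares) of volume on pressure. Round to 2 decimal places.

n = 6, Σx = 745, Σy = 38.2, Σxy = 4730, Σx² = 93519
Sxx = Σx² − (Σx)²/n = 93519 − 92504.166667 = 1014.833333
Sxy = Σxy − (Σx)(Σy)/n = 4730 − 4743.166667 = -13.166667
b = Sxy/Sxx = -13.166667/1014.833333 = -0.012974
a = ȳ − b·x̄ = 6.366667 − (-0.012974)·124.166667 = 7.977632

7.98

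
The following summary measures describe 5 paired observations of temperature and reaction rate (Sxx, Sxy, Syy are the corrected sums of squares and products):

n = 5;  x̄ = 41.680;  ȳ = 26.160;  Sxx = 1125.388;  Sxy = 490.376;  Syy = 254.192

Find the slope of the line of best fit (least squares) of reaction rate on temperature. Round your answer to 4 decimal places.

b = Sxy/Sxx = 490.376/1125.388 = 0.435739

0.4357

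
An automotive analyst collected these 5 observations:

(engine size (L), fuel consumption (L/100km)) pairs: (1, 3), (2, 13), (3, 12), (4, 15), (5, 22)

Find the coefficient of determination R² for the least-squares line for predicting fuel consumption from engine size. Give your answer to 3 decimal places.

n = 5, Σx = 15, Σy = 65, Σxy = 235, Σx² = 55, Σy² = 1031
Sxx = Σx² − (Σx)²/n = 55 − 45 = 10
Sxy = Σxy − (Σx)(Σy)/n = 235 − 195 = 40
Syy = Σy² − (Σy)²/n = 1031 − 845 = 186
R² = Sxy²/(Sxx·Syy) = (40)²/(10·186) = 0.860215

0.860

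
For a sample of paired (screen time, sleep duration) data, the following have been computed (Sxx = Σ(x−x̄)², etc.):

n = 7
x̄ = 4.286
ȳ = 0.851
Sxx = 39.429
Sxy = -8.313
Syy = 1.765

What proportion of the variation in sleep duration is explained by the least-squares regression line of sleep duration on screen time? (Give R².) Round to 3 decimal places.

0.993

R² = Sxy²/(Sxx·Syy) = (-8.313)²/(39.429·1.765) = 0.993013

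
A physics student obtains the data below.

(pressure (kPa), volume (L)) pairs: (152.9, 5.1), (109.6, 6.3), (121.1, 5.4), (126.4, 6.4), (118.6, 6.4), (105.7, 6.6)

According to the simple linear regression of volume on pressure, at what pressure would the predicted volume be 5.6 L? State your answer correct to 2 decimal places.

137.44

n = 6, Σx = 734.3, Σy = 36.2, Σxy = 4389.83, Σx² = 91271.19
Sxx = Σx² − (Σx)²/n = 91271.19 − 89866.081667 = 1405.108333
Sxy = Σxy − (Σx)(Σy)/n = 4389.83 − 4430.276667 = -40.446667
b = Sxy/Sxx = -40.446667/1405.108333 = -0.028785
a = ȳ − b·x̄ = 6.033333 − (-0.028785)·122.383333 = 9.556192
Set a + b·x = 5.6: x = (5.6 − 9.556192) / (-0.028785) = 137.437238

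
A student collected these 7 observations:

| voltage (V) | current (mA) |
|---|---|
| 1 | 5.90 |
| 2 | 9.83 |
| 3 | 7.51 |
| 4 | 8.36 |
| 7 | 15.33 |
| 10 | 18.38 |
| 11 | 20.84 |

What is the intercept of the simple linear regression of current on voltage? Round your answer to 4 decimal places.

4.5329

n = 7, Σx = 38, Σy = 86.15, Σxy = 601.88, Σx² = 300
Sxx = Σx² − (Σx)²/n = 300 − 206.285714 = 93.714286
Sxy = Σxy − (Σx)(Σy)/n = 601.88 − 467.671429 = 134.208571
b = Sxy/Sxx = 134.208571/93.714286 = 1.432104
a = ȳ − b·x̄ = 12.307143 − 1.432104·5.428571 = 4.532866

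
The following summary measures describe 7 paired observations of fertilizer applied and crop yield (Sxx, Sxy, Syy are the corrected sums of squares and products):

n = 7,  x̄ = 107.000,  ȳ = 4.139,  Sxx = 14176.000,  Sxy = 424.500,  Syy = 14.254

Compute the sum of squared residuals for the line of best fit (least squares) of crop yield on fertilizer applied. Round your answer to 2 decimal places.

1.54

b = Sxy/Sxx = 424.5/14176 = 0.029945
SSE = Syy − b·Sxy = 14.254 − 0.029945·424.5 = 1.542357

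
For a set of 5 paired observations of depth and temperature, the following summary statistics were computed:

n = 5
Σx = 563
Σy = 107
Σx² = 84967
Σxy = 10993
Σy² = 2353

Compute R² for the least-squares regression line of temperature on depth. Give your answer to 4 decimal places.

Sxx = Σx² − (Σx)²/n = 84967 − 63393.8 = 21573.2
Sxy = Σxy − (Σx)(Σy)/n = 10993 − 12048.2 = -1055.2
Syy = Σy² − (Σy)²/n = 2353 − 2289.8 = 63.2
R² = Sxy²/(Sxx·Syy) = (-1055.2)²/(21573.2·63.2) = 0.816654

0.8167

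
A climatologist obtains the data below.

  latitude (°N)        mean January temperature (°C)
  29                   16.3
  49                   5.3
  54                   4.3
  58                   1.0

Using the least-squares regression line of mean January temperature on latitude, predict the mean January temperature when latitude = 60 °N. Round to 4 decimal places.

0.3077

n = 4, Σx = 190, Σy = 26.9, Σxy = 1022.6, Σx² = 9522
Sxx = Σx² − (Σx)²/n = 9522 − 9025 = 497
Sxy = Σxy − (Σx)(Σy)/n = 1022.6 − 1277.75 = -255.15
b = Sxy/Sxx = -255.15/497 = -0.513380
a = ȳ − b·x̄ = 6.725 − (-0.513380)·47.5 = 31.110563
ŷ(60) = a + b·60 = 31.110563 + (-0.513380)·60 = 0.307746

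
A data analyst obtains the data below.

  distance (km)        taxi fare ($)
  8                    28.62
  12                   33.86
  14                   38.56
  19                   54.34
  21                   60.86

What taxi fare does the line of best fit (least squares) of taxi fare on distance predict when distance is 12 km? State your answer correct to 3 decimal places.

36.039

n = 5, Σx = 74, Σy = 216.24, Σxy = 3485.64, Σx² = 1206
Sxx = Σx² − (Σx)²/n = 1206 − 1095.2 = 110.8
Sxy = Σxy − (Σx)(Σy)/n = 3485.64 − 3200.352 = 285.288
b = Sxy/Sxx = 285.288/110.8 = 2.574801
a = ȳ − b·x̄ = 43.248 − 2.574801·14.8 = 5.140939
ŷ(12) = a + b·12 = 5.140939 + 2.574801·12 = 36.038556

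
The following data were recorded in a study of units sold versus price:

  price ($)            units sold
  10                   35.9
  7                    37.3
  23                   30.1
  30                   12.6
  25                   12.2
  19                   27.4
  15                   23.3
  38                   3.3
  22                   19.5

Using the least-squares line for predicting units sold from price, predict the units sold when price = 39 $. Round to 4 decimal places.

2.8190

n = 9, Σx = 189, Σy = 201.6, Σxy = 3419.9, Σx² = 4717
Sxx = Σx² − (Σx)²/n = 4717 − 3969 = 748
Sxy = Σxy − (Σx)(Σy)/n = 3419.9 − 4233.6 = -813.7
b = Sxy/Sxx = -813.7/748 = -1.087834
a = ȳ − b·x̄ = 22.4 − (-1.087834)·21 = 45.244519
ŷ(39) = a + b·39 = 45.244519 + (-1.087834)·39 = 2.818984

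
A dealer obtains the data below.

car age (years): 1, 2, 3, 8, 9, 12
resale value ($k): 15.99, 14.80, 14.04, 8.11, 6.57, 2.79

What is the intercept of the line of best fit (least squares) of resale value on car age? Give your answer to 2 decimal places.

17.36

n = 6, Σx = 35, Σy = 62.3, Σxy = 245.2, Σx² = 303
Sxx = Σx² − (Σx)²/n = 303 − 204.166667 = 98.833333
Sxy = Σxy − (Σx)(Σy)/n = 245.2 − 363.416667 = -118.216667
b = Sxy/Sxx = -118.216667/98.833333 = -1.196121
a = ȳ − b·x̄ = 10.383333 − (-1.196121)·5.833333 = 17.360708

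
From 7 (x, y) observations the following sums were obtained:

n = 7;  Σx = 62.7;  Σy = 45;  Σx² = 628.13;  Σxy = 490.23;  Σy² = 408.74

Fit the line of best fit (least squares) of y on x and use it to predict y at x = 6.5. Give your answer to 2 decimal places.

Sxx = Σx² − (Σx)²/n = 628.13 − 561.612857 = 66.517143
Sxy = Σxy − (Σx)(Σy)/n = 490.23 − 403.071429 = 87.158571
b = Sxy/Sxx = 87.158571/66.517143 = 1.310317
a = ȳ − b·x̄ = 6.428571 − 1.310317·8.957143 = -5.308129
ŷ(6.5) = a + b·6.5 = -5.308129 + 1.310317·6.5 = 3.208934

3.21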